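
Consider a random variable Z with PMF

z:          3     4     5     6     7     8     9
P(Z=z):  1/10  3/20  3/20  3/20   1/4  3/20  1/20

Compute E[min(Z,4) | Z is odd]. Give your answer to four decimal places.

3.8182

P(Z is odd) = 1/10 + 3/20 + 1/4 + 1/20 = 11/20.
E[min(Z,4) | Z is odd] = [3·1/10 + 4·3/20 + 4·1/4 + 4·1/20] / (11/20)
 = 21/10 / (11/20)
 = 42/11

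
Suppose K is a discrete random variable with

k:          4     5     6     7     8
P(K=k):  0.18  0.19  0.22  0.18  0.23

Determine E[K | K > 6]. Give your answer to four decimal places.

P(K > 6) = 0.18 + 0.23 = 0.41.
E[K | K > 6] = [7·0.18 + 8·0.23] / 0.41
 = 3.1 / 0.41
 = 310/41

7.5610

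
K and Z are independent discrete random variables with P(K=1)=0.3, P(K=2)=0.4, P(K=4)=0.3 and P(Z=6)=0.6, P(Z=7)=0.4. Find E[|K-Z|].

4.1

E[|K-Z|] = Σ_k Σ_z |k-z| · P(K=k)P(Z=z)
 = 5·0.18 + 6·0.12 + 4·0.24 + 5·0.16 + 2·0.18 + 3·0.12
 = 0.9 + 0.72 + 0.96 + 0.8 + 0.36 + 0.36
 = 4.1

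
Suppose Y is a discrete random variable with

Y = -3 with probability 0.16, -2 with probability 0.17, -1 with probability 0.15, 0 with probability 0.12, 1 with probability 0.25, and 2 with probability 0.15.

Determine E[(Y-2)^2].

8.8

E[(Y-2)^2] = Σ (y-2)^2·P(Y=y)
 = 25·0.16 + 16·0.17 + 9·0.15 + 4·0.12 + 1·0.25 + 0·0.15
 = 4 + 2.72 + 1.35 + 0.48 + 0.25 + 0
 = 8.8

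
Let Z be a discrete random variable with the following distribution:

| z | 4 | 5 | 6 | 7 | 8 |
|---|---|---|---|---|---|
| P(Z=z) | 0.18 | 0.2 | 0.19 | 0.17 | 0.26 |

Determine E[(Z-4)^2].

6.65

E[(Z-4)^2] = Σ (z-4)^2·P(Z=z)
 = 0·0.18 + 1·0.2 + 4·0.19 + 9·0.17 + 16·0.26
 = 0 + 0.2 + 0.76 + 1.53 + 4.16
 = 6.65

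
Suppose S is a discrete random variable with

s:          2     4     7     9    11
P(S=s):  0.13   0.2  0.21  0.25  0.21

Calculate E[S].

7.09

E[S] = Σ s·P(S=s)
 = 2·0.13 + 4·0.2 + 7·0.21 + 9·0.25 + 11·0.21
 = 0.26 + 0.8 + 1.47 + 2.25 + 2.31
 = 7.09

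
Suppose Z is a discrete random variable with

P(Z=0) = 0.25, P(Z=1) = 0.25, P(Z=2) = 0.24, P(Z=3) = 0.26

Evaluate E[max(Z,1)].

1.76

E[max(Z,1)] = Σ max(z,1)·P(Z=z)
 = 1·0.25 + 1·0.25 + 2·0.24 + 3·0.26
 = 0.25 + 0.25 + 0.48 + 0.78
 = 1.76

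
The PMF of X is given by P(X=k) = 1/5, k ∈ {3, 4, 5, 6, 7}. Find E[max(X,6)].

6.2

E[max(X,6)] = Σ max(x,6)·P(X=x)
 = 6·1/5 + 6·1/5 + 6·1/5 + 6·1/5 + 7·1/5
 = 6/5 + 6/5 + 6/5 + 6/5 + 7/5
 = 31/5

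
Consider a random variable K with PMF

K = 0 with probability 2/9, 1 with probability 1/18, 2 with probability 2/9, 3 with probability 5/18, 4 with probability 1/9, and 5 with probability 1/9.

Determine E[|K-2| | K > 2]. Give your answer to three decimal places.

P(K > 2) = 5/18 + 1/9 + 1/9 = 1/2.
E[|K-2| | K > 2] = [1·5/18 + 2·1/9 + 3·1/9] / (1/2)
 = 5/6 / (1/2)
 = 5/3

1.667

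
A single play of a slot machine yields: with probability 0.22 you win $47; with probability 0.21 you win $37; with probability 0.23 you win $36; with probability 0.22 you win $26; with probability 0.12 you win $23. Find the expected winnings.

E[payout] = 47·0.22 + 37·0.21 + 36·0.23 + 26·0.22 + 23·0.12
 = 10.34 + 7.77 + 8.28 + 5.72 + 2.76
 = 34.87

34.87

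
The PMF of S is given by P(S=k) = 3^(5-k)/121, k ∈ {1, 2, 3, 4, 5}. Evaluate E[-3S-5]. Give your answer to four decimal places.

-9.4380

E[-3S-5] = Σ (-3s-5)·P(S=s)
 = (-8)·81/121 + (-11)·27/121 + (-14)·9/121 + (-17)·3/121 + (-20)·1/121
 = (-648/121) + (-27/11) + (-126/121) + (-51/121) + (-20/121)
 = -1142/121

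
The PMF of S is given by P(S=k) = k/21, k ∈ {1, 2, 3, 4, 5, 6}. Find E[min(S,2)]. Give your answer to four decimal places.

E[min(S,2)] = Σ min(s,2)·P(S=s)
 = 1·1/21 + 2·2/21 + 2·1/7 + 2·4/21 + 2·5/21 + 2·2/7
 = 1/21 + 4/21 + 2/7 + 8/21 + 10/21 + 4/7
 = 41/21

1.9524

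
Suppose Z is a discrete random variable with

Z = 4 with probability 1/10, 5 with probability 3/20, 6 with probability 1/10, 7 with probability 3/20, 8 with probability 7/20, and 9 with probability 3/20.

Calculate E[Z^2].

E[Z^2] = Σ z^2·P(Z=z)
 = 16·1/10 + 25·3/20 + 36·1/10 + 49·3/20 + 64·7/20 + 81·3/20
 = 8/5 + 15/4 + 18/5 + 147/20 + 112/5 + 243/20
 = 1017/20

50.85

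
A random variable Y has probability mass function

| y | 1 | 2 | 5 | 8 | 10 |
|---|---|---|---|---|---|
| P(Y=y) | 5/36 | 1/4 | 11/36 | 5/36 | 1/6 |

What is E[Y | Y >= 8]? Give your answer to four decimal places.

9.0909

P(Y >= 8) = 5/36 + 1/6 = 11/36.
E[Y | Y >= 8] = [8·5/36 + 10·1/6] / (11/36)
 = 25/9 / (11/36)
 = 100/11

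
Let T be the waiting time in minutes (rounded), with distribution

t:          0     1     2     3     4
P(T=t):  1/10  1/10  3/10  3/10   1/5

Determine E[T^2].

7.2

E[T^2] = Σ t^2·P(T=t)
 = 0·1/10 + 1·1/10 + 4·3/10 + 9·3/10 + 16·1/5
 = 0 + 1/10 + 6/5 + 27/10 + 16/5
 = 36/5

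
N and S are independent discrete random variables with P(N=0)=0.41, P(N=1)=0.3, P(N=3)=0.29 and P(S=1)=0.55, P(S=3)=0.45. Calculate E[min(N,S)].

0.851

E[min(N,S)] = Σ_n Σ_s min(n,s) · P(N=n)P(S=s)
 = 0·0.2255 + 0·0.1845 + 1·0.165 + 1·0.135 + 1·0.1595 + 3·0.1305
 = 0 + 0 + 0.165 + 0.135 + 0.1595 + 0.3915
 = 0.851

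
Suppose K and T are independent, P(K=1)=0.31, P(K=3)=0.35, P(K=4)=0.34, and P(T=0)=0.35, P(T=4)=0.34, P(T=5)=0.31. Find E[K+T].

5.63

E[K+T] = Σ_k Σ_t (k+t) · P(K=k)P(T=t)
 = 1·0.1085 + 5·0.1054 + 6·0.0961 + 3·0.1225 + 7·0.119 + 8·0.1085 + 4·0.119 + 8·0.1156 + 9·0.1054
 = 0.1085 + 0.527 + 0.5766 + 0.3675 + 0.833 + 0.868 + 0.476 + 0.9248 + 0.9486
 = 5.63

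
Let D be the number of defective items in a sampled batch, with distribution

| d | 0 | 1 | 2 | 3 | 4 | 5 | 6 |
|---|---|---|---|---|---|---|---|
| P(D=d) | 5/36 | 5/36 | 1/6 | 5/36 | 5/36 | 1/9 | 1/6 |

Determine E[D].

3

E[D] = Σ d·P(D=d)
 = 0·5/36 + 1·5/36 + 2·1/6 + 3·5/36 + 4·5/36 + 5·1/9 + 6·1/6
 = 0 + 5/36 + 1/3 + 5/12 + 5/9 + 5/9 + 1
 = 3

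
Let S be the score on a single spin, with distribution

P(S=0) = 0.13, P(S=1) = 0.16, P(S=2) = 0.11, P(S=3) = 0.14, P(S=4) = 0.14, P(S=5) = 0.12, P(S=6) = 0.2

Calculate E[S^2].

E[S^2] = Σ s^2·P(S=s)
 = 0·0.13 + 1·0.16 + 4·0.11 + 9·0.14 + 16·0.14 + 25·0.12 + 36·0.2
 = 0 + 0.16 + 0.44 + 1.26 + 2.24 + 3 + 7.2
 = 14.3

14.3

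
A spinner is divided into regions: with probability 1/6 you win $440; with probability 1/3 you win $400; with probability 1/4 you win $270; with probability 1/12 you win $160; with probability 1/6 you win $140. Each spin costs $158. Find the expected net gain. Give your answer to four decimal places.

E[payout] = 440·1/6 + 400·1/3 + 270·1/4 + 160·1/12 + 140·1/6
 = 220/3 + 400/3 + 135/2 + 40/3 + 70/3
 = 1865/6
Net = 1865/6 - 158 = 917/6

152.8333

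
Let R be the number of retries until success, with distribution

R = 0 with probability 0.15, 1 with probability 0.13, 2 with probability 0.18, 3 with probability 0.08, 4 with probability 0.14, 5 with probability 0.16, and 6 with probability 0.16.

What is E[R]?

3.05

E[R] = Σ r·P(R=r)
 = 0·0.15 + 1·0.13 + 2·0.18 + 3·0.08 + 4·0.14 + 5·0.16 + 6·0.16
 = 0 + 0.13 + 0.36 + 0.24 + 0.56 + 0.8 + 0.96
 = 3.05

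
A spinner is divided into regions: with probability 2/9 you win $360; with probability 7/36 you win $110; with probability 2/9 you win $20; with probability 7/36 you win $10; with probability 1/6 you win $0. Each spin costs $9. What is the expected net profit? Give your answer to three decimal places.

E[payout] = 360·2/9 + 110·7/36 + 20·2/9 + 10·7/36 + 0·1/6
 = 80 + 385/18 + 40/9 + 35/18 + 0
 = 970/9
Net = 970/9 - 9 = 889/9

98.778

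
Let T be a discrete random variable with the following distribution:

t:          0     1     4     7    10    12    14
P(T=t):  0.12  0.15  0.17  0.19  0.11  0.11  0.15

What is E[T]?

E[T] = Σ t·P(T=t)
 = 0·0.12 + 1·0.15 + 4·0.17 + 7·0.19 + 10·0.11 + 12·0.11 + 14·0.15
 = 0 + 0.15 + 0.68 + 1.33 + 1.1 + 1.32 + 2.1
 = 6.68

6.68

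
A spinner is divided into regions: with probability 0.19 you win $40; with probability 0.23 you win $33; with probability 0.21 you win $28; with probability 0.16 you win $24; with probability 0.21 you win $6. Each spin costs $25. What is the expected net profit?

E[payout] = 40·0.19 + 33·0.23 + 28·0.21 + 24·0.16 + 6·0.21
 = 7.6 + 7.59 + 5.88 + 3.84 + 1.26
 = 26.17
Net = 26.17 - 25 = 1.17

1.17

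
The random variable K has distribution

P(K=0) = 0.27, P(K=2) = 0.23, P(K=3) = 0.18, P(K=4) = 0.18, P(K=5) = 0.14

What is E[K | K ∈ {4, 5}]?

4.4375

P(K ∈ {4, 5}) = 0.18 + 0.14 = 0.32.
E[K | K ∈ {4, 5}] = [4·0.18 + 5·0.14] / 0.32
 = 1.42 / 0.32
 = 71/16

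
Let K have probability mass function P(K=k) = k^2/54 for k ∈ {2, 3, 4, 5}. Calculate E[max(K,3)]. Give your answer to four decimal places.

4.2222

E[max(K,3)] = Σ max(k,3)·P(K=k)
 = 3·2/27 + 3·1/6 + 4·8/27 + 5·25/54
 = 2/9 + 1/2 + 32/27 + 125/54
 = 38/9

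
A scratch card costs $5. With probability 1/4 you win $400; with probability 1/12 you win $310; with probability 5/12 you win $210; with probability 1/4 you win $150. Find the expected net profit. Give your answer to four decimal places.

245.8333

E[payout] = 400·1/4 + 310·1/12 + 210·5/12 + 150·1/4
 = 100 + 155/6 + 175/2 + 75/2
 = 1505/6
Net = 1505/6 - 5 = 1475/6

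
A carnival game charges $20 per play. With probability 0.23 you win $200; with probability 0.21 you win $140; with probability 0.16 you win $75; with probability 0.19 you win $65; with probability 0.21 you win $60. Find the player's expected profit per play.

92.35

E[payout] = 200·0.23 + 140·0.21 + 75·0.16 + 65·0.19 + 60·0.21
 = 46 + 29.4 + 12 + 12.35 + 12.6
 = 112.35
Net = 112.35 - 20 = 92.35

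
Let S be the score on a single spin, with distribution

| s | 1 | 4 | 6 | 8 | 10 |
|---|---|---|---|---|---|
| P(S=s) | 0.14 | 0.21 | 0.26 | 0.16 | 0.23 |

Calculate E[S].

E[S] = Σ s·P(S=s)
 = 1·0.14 + 4·0.21 + 6·0.26 + 8·0.16 + 10·0.23
 = 0.14 + 0.84 + 1.56 + 1.28 + 2.3
 = 6.12

6.12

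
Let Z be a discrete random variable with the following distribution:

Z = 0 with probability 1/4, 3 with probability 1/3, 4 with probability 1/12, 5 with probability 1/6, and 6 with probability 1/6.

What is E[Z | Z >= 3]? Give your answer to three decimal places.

P(Z >= 3) = 1/3 + 1/12 + 1/6 + 1/6 = 3/4.
E[Z | Z >= 3] = [3·1/3 + 4·1/12 + 5·1/6 + 6·1/6] / (3/4)
 = 19/6 / (3/4)
 = 38/9

4.222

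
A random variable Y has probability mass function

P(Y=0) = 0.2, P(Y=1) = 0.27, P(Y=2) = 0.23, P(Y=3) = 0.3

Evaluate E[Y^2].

E[Y^2] = Σ y^2·P(Y=y)
 = 0·0.2 + 1·0.27 + 4·0.23 + 9·0.3
 = 0 + 0.27 + 0.92 + 2.7
 = 3.89

3.89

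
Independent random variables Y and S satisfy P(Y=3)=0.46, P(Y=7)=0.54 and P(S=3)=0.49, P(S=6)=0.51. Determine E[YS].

23.3748

E[YS] = Σ_y Σ_s ys · P(Y=y)P(S=s)
 = 9·0.2254 + 18·0.2346 + 21·0.2646 + 42·0.2754
 = 2.0286 + 4.2228 + 5.5566 + 11.5668
 = 23.3748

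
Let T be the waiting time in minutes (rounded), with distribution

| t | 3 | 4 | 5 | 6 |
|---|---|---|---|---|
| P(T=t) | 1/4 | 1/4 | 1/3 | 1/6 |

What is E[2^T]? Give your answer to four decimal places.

27.3333

E[2^T] = Σ 2^t·P(T=t)
 = 8·1/4 + 16·1/4 + 32·1/3 + 64·1/6
 = 2 + 4 + 32/3 + 32/3
 = 82/3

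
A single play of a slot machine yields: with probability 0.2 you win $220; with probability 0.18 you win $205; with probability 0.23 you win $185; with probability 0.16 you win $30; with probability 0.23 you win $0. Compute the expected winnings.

E[payout] = 220·0.2 + 205·0.18 + 185·0.23 + 30·0.16 + 0·0.23
 = 44 + 36.9 + 42.55 + 4.8 + 0
 = 128.25

128.25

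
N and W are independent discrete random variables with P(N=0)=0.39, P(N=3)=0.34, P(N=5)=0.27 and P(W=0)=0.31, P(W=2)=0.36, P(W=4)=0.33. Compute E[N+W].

4.41

E[N+W] = Σ_n Σ_w (n+w) · P(N=n)P(W=w)
 = 0·0.1209 + 2·0.1404 + 4·0.1287 + 3·0.1054 + 5·0.1224 + 7·0.1122 + 5·0.0837 + 7·0.0972 + 9·0.0891
 = 0 + 0.2808 + 0.5148 + 0.3162 + 0.612 + 0.7854 + 0.4185 + 0.6804 + 0.8019
 = 4.41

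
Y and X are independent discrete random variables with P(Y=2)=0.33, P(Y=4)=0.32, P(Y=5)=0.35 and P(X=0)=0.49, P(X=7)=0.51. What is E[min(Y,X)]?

1.8819

E[min(Y,X)] = Σ_y Σ_x min(y,x) · P(Y=y)P(X=x)
 = 0·0.1617 + 2·0.1683 + 0·0.1568 + 4·0.1632 + 0·0.1715 + 5·0.1785
 = 0 + 0.3366 + 0 + 0.6528 + 0 + 0.8925
 = 1.8819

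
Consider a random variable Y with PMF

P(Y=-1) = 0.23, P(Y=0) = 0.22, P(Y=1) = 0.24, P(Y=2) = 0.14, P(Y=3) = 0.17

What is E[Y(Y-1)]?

1.76

E[Y(Y-1)] = Σ y(y-1)·P(Y=y)
 = 2·0.23 + 0·0.22 + 0·0.24 + 2·0.14 + 6·0.17
 = 0.46 + 0 + 0 + 0.28 + 1.02
 = 1.76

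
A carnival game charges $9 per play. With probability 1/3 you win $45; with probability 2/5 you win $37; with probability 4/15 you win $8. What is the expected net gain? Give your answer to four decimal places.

22.9333

E[payout] = 45·1/3 + 37·2/5 + 8·4/15
 = 15 + 74/5 + 32/15
 = 479/15
Net = 479/15 - 9 = 344/15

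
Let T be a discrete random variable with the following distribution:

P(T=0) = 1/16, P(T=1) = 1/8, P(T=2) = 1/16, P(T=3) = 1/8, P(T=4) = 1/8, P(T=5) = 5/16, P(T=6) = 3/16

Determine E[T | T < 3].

1

P(T < 3) = 1/16 + 1/8 + 1/16 = 1/4.
E[T | T < 3] = [0·1/16 + 1·1/8 + 2·1/16] / (1/4)
 = 1/4 / (1/4)
 = 1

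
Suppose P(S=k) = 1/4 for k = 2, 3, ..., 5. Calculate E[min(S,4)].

3.25

E[min(S,4)] = Σ min(s,4)·P(S=s)
 = 2·1/4 + 3·1/4 + 4·1/4 + 4·1/4
 = 1/2 + 3/4 + 1 + 1
 = 13/4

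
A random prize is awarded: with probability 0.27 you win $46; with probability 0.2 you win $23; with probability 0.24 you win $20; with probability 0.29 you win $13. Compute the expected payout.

E[payout] = 46·0.27 + 23·0.2 + 20·0.24 + 13·0.29
 = 12.42 + 4.6 + 4.8 + 3.77
 = 25.59

25.59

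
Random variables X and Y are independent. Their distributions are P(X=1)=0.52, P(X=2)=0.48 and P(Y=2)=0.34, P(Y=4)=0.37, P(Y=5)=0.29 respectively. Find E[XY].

E[XY] = Σ_x Σ_y xy · P(X=x)P(Y=y)
 = 2·0.1768 + 4·0.1924 + 5·0.1508 + 4·0.1632 + 8·0.1776 + 10·0.1392
 = 0.3536 + 0.7696 + 0.754 + 0.6528 + 1.4208 + 1.392
 = 5.3428

5.3428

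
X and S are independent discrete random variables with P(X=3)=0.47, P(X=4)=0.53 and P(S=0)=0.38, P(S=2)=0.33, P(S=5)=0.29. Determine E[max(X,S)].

E[max(X,S)] = Σ_x Σ_s max(x,s) · P(X=x)P(S=s)
 = 3·0.1786 + 3·0.1551 + 5·0.1363 + 4·0.2014 + 4·0.1749 + 5·0.1537
 = 0.5358 + 0.4653 + 0.6815 + 0.8056 + 0.6996 + 0.7685
 = 3.9563

3.9563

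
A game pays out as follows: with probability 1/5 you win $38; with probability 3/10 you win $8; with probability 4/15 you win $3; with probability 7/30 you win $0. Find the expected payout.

10.8

E[payout] = 38·1/5 + 8·3/10 + 3·4/15 + 0·7/30
 = 38/5 + 12/5 + 4/5 + 0
 = 54/5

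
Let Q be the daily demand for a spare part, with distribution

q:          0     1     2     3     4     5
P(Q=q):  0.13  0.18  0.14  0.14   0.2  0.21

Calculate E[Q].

2.73

E[Q] = Σ q·P(Q=q)
 = 0·0.13 + 1·0.18 + 2·0.14 + 3·0.14 + 4·0.2 + 5·0.21
 = 0 + 0.18 + 0.28 + 0.42 + 0.8 + 1.05
 = 2.73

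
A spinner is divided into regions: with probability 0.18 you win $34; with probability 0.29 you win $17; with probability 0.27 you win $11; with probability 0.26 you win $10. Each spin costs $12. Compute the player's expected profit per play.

4.62

E[payout] = 34·0.18 + 17·0.29 + 11·0.27 + 10·0.26
 = 6.12 + 4.93 + 2.97 + 2.6
 = 16.62
Net = 16.62 - 12 = 4.62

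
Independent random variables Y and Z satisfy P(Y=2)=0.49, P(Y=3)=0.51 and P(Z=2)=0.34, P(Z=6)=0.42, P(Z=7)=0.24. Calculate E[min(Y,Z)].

2.3366

E[min(Y,Z)] = Σ_y Σ_z min(y,z) · P(Y=y)P(Z=z)
 = 2·0.1666 + 2·0.2058 + 2·0.1176 + 2·0.1734 + 3·0.2142 + 3·0.1224
 = 0.3332 + 0.4116 + 0.2352 + 0.3468 + 0.6426 + 0.3672
 = 2.3366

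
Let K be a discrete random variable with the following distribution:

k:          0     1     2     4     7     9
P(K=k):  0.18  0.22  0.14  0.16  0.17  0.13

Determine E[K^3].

164.66

E[K^3] = Σ k^3·P(K=k)
 = 0·0.18 + 1·0.22 + 8·0.14 + 64·0.16 + 343·0.17 + 729·0.13
 = 0 + 0.22 + 1.12 + 10.24 + 58.31 + 94.77
 = 164.66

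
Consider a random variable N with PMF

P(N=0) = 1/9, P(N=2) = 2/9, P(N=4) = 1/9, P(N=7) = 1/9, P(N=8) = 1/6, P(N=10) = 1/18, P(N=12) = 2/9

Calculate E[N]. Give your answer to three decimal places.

E[N] = Σ n·P(N=n)
 = 0·1/9 + 2·2/9 + 4·1/9 + 7·1/9 + 8·1/6 + 10·1/18 + 12·2/9
 = 0 + 4/9 + 4/9 + 7/9 + 4/3 + 5/9 + 8/3
 = 56/9

6.222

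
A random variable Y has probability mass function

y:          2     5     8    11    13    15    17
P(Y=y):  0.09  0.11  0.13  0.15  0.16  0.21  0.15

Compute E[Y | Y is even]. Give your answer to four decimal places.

P(Y is even) = 0.09 + 0.13 = 0.22.
E[Y | Y is even] = [2·0.09 + 8·0.13] / 0.22
 = 1.22 / 0.22
 = 61/11

5.5455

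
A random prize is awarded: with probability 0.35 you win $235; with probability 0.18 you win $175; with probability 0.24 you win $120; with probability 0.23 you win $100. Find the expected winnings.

E[payout] = 235·0.35 + 175·0.18 + 120·0.24 + 100·0.23
 = 82.25 + 31.5 + 28.8 + 23
 = 165.55

165.55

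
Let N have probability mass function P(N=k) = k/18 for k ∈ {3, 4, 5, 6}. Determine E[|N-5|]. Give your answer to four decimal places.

0.8889

E[|N-5|] = Σ |n-5|·P(N=n)
 = 2·1/6 + 1·2/9 + 0·5/18 + 1·1/3
 = 1/3 + 2/9 + 0 + 1/3
 = 8/9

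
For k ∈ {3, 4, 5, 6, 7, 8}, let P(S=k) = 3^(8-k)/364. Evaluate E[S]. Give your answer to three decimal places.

E[S] = Σ s·P(S=s)
 = 3·243/364 + 4·81/364 + 5·27/364 + 6·9/364 + 7·3/364 + 8·1/364
 = 729/364 + 81/91 + 135/364 + 27/182 + 3/52 + 2/91
 = 1271/364

3.492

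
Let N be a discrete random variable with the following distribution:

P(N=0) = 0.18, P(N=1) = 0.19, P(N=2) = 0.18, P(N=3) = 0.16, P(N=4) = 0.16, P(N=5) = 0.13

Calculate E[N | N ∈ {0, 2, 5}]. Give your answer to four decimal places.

2.0612

P(N ∈ {0, 2, 5}) = 0.18 + 0.18 + 0.13 = 0.49.
E[N | N ∈ {0, 2, 5}] = [0·0.18 + 2·0.18 + 5·0.13] / 0.49
 = 1.01 / 0.49
 = 101/49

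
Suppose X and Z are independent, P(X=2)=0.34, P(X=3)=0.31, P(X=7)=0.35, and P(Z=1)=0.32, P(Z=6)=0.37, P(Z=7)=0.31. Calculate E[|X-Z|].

E[|X-Z|] = Σ_x Σ_z |x-z| · P(X=x)P(Z=z)
 = 1·0.1088 + 4·0.1258 + 5·0.1054 + 2·0.0992 + 3·0.1147 + 4·0.0961 + 6·0.112 + 1·0.1295 + 0·0.1085
 = 0.1088 + 0.5032 + 0.527 + 0.1984 + 0.3441 + 0.3844 + 0.672 + 0.1295 + 0
 = 2.8674

2.8674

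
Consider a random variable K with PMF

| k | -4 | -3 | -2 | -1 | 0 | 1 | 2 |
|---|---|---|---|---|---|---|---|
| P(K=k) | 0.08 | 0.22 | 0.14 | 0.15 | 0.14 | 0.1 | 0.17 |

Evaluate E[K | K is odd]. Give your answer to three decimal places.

P(K is odd) = 0.22 + 0.15 + 0.1 = 0.47.
E[K | K is odd] = [(-3)·0.22 + (-1)·0.15 + 1·0.1] / 0.47
 = -0.71 / 0.47
 = -71/47

-1.511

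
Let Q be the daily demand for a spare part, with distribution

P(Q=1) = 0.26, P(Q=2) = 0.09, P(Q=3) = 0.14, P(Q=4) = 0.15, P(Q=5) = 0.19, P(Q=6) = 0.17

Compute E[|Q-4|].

1.63

E[|Q-4|] = Σ |q-4|·P(Q=q)
 = 3·0.26 + 2·0.09 + 1·0.14 + 0·0.15 + 1·0.19 + 2·0.17
 = 0.78 + 0.18 + 0.14 + 0 + 0.19 + 0.34
 = 1.63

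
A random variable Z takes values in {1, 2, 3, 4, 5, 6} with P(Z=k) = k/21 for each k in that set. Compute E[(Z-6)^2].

5

E[(Z-6)^2] = Σ (z-6)^2·P(Z=z)
 = 25·1/21 + 16·2/21 + 9·1/7 + 4·4/21 + 1·5/21 + 0·2/7
 = 25/21 + 32/21 + 9/7 + 16/21 + 5/21 + 0
 = 5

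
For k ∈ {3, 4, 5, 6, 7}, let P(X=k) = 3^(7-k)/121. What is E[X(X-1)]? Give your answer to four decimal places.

9.2727

E[X(X-1)] = Σ x(x-1)·P(X=x)
 = 6·81/121 + 12·27/121 + 20·9/121 + 30·3/121 + 42·1/121
 = 486/121 + 324/121 + 180/121 + 90/121 + 42/121
 = 102/11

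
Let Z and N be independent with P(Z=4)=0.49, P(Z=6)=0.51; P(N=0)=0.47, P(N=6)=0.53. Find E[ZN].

15.9636

E[ZN] = Σ_z Σ_n zn · P(Z=z)P(N=n)
 = 0·0.2303 + 24·0.2597 + 0·0.2397 + 36·0.2703
 = 0 + 6.2328 + 0 + 9.7308
 = 15.9636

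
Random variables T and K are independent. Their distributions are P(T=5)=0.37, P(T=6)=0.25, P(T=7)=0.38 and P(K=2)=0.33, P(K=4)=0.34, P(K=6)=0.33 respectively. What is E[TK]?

E[TK] = Σ_t Σ_k tk · P(T=t)P(K=k)
 = 10·0.1221 + 20·0.1258 + 30·0.1221 + 12·0.0825 + 24·0.085 + 36·0.0825 + 14·0.1254 + 28·0.1292 + 42·0.1254
 = 1.221 + 2.516 + 3.663 + 0.99 + 2.04 + 2.97 + 1.7556 + 3.6176 + 5.2668
 = 24.04

24.04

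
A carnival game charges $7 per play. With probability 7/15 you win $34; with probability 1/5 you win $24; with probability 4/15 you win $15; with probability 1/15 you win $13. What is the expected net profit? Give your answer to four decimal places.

E[payout] = 34·7/15 + 24·1/5 + 15·4/15 + 13·1/15
 = 238/15 + 24/5 + 4 + 13/15
 = 383/15
Net = 383/15 - 7 = 278/15

18.5333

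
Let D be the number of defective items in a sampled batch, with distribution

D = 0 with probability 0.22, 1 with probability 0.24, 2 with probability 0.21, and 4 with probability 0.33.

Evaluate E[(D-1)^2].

E[(D-1)^2] = Σ (d-1)^2·P(D=d)
 = 1·0.22 + 0·0.24 + 1·0.21 + 9·0.33
 = 0.22 + 0 + 0.21 + 2.97
 = 3.4

3.4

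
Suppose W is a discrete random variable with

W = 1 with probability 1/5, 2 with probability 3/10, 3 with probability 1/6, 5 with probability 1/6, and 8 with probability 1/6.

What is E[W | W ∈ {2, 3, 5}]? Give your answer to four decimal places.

3.0526

P(W ∈ {2, 3, 5}) = 3/10 + 1/6 + 1/6 = 19/30.
E[W | W ∈ {2, 3, 5}] = [2·3/10 + 3·1/6 + 5·1/6] / (19/30)
 = 29/15 / (19/30)
 = 58/19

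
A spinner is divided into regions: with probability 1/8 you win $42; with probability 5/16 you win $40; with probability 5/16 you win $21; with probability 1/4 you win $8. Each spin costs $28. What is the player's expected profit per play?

E[payout] = 42·1/8 + 40·5/16 + 21·5/16 + 8·1/4
 = 21/4 + 25/2 + 105/16 + 2
 = 421/16
Net = 421/16 - 28 = -27/16

-1.6875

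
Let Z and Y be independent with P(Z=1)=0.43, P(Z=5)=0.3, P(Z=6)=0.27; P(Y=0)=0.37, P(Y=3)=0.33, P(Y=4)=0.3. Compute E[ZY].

7.7745

E[ZY] = Σ_z Σ_y zy · P(Z=z)P(Y=y)
 = 0·0.1591 + 3·0.1419 + 4·0.129 + 0·0.111 + 15·0.099 + 20·0.09 + 0·0.0999 + 18·0.0891 + 24·0.081
 = 0 + 0.4257 + 0.516 + 0 + 1.485 + 1.8 + 0 + 1.6038 + 1.944
 = 7.7745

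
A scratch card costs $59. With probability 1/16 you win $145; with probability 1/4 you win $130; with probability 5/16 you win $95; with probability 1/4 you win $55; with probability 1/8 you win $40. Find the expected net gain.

E[payout] = 145·1/16 + 130·1/4 + 95·5/16 + 55·1/4 + 40·1/8
 = 145/16 + 65/2 + 475/16 + 55/4 + 5
 = 90
Net = 90 - 59 = 31

31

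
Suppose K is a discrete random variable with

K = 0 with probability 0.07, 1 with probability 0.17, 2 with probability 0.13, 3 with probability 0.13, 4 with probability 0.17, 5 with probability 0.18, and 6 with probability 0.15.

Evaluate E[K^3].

E[K^3] = Σ k^3·P(K=k)
 = 0·0.07 + 1·0.17 + 8·0.13 + 27·0.13 + 64·0.17 + 125·0.18 + 216·0.15
 = 0 + 0.17 + 1.04 + 3.51 + 10.88 + 22.5 + 32.4
 = 70.5

70.5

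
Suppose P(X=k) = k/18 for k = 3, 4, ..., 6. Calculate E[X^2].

E[X^2] = Σ x^2·P(X=x)
 = 9·1/6 + 16·2/9 + 25·5/18 + 36·1/3
 = 3/2 + 32/9 + 125/18 + 12
 = 24

24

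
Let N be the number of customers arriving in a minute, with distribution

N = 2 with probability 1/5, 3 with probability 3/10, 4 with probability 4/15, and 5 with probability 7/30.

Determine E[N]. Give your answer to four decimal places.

3.5333

E[N] = Σ n·P(N=n)
 = 2·1/5 + 3·3/10 + 4·4/15 + 5·7/30
 = 2/5 + 9/10 + 16/15 + 7/6
 = 53/15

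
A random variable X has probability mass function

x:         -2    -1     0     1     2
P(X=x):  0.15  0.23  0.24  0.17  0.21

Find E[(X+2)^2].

6.08

E[(X+2)^2] = Σ (x+2)^2·P(X=x)
 = 0·0.15 + 1·0.23 + 4·0.24 + 9·0.17 + 16·0.21
 = 0 + 0.23 + 0.96 + 1.53 + 3.36
 = 6.08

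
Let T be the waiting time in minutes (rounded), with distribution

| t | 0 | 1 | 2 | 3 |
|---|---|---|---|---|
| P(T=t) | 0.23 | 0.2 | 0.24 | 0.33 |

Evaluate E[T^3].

11.03

E[T^3] = Σ t^3·P(T=t)
 = 0·0.23 + 1·0.2 + 8·0.24 + 27·0.33
 = 0 + 0.2 + 1.92 + 8.91
 = 11.03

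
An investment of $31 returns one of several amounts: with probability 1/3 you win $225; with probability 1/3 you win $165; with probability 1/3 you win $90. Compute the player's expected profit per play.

129

E[payout] = 225·1/3 + 165·1/3 + 90·1/3
 = 75 + 55 + 30
 = 160
Net = 160 - 31 = 129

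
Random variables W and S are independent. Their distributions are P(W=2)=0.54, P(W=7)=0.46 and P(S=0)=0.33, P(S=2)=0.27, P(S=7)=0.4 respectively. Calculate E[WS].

14.362

E[WS] = Σ_w Σ_s ws · P(W=w)P(S=s)
 = 0·0.1782 + 4·0.1458 + 14·0.216 + 0·0.1518 + 14·0.1242 + 49·0.184
 = 0 + 0.5832 + 3.024 + 0 + 1.7388 + 9.016
 = 14.362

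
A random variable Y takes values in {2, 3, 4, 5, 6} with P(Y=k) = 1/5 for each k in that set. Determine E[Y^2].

18

E[Y^2] = Σ y^2·P(Y=y)
 = 4·1/5 + 9·1/5 + 16·1/5 + 25·1/5 + 36·1/5
 = 4/5 + 9/5 + 16/5 + 5 + 36/5
 = 18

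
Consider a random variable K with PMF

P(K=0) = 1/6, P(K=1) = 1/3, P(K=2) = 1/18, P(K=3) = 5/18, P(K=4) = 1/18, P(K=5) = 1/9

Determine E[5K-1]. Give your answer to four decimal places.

9.2778

E[5K-1] = Σ (5k-1)·P(K=k)
 = (-1)·1/6 + 4·1/3 + 9·1/18 + 14·5/18 + 19·1/18 + 24·1/9
 = (-1/6) + 4/3 + 1/2 + 35/9 + 19/18 + 8/3
 = 167/18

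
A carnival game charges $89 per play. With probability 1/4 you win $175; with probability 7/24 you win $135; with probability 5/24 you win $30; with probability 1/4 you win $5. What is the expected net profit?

1.625

E[payout] = 175·1/4 + 135·7/24 + 30·5/24 + 5·1/4
 = 175/4 + 315/8 + 25/4 + 5/4
 = 725/8
Net = 725/8 - 89 = 13/8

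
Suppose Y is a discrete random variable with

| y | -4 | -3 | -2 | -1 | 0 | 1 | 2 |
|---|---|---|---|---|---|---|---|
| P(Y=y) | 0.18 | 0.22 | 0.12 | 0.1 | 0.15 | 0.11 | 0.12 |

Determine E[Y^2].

6.03

E[Y^2] = Σ y^2·P(Y=y)
 = 16·0.18 + 9·0.22 + 4·0.12 + 1·0.1 + 0·0.15 + 1·0.11 + 4·0.12
 = 2.88 + 1.98 + 0.48 + 0.1 + 0 + 0.11 + 0.48
 = 6.03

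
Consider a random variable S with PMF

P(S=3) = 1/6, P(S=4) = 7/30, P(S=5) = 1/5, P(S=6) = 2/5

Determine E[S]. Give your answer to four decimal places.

E[S] = Σ s·P(S=s)
 = 3·1/6 + 4·7/30 + 5·1/5 + 6·2/5
 = 1/2 + 14/15 + 1 + 12/5
 = 29/6

4.8333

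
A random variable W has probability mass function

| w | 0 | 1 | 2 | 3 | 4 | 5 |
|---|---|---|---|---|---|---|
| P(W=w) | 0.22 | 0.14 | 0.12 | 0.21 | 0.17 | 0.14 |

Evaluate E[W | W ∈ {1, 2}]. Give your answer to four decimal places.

P(W ∈ {1, 2}) = 0.14 + 0.12 = 0.26.
E[W | W ∈ {1, 2}] = [1·0.14 + 2·0.12] / 0.26
 = 0.38 / 0.26
 = 19/13

1.4615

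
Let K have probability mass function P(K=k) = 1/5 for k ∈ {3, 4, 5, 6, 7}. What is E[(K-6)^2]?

3

E[(K-6)^2] = Σ (k-6)^2·P(K=k)
 = 9·1/5 + 4·1/5 + 1·1/5 + 0·1/5 + 1·1/5
 = 9/5 + 4/5 + 1/5 + 0 + 1/5
 = 3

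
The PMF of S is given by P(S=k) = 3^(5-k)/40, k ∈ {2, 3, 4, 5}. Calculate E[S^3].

E[S^3] = Σ s^3·P(S=s)
 = 8·27/40 + 27·9/40 + 64·3/40 + 125·1/40
 = 27/5 + 243/40 + 24/5 + 25/8
 = 97/5

19.4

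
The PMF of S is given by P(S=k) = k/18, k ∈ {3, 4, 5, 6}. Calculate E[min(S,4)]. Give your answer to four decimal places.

E[min(S,4)] = Σ min(s,4)·P(S=s)
 = 3·1/6 + 4·2/9 + 4·5/18 + 4·1/3
 = 1/2 + 8/9 + 10/9 + 4/3
 = 23/6

3.8333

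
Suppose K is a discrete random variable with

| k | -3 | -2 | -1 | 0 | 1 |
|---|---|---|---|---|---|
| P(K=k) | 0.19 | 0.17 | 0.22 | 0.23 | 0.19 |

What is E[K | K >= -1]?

-0.046875

P(K >= -1) = 0.22 + 0.23 + 0.19 = 0.64.
E[K | K >= -1] = [(-1)·0.22 + 0·0.23 + 1·0.19] / 0.64
 = -0.03 / 0.64
 = -3/64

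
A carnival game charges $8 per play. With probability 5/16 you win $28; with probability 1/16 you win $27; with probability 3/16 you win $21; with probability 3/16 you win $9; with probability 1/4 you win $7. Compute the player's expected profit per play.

9.8125

E[payout] = 28·5/16 + 27·1/16 + 21·3/16 + 9·3/16 + 7·1/4
 = 35/4 + 27/16 + 63/16 + 27/16 + 7/4
 = 285/16
Net = 285/16 - 8 = 157/16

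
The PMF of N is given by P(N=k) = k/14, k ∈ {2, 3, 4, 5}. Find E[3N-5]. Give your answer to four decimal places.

6.5714

E[3N-5] = Σ (3n-5)·P(N=n)
 = 1·1/7 + 4·3/14 + 7·2/7 + 10·5/14
 = 1/7 + 6/7 + 2 + 25/7
 = 46/7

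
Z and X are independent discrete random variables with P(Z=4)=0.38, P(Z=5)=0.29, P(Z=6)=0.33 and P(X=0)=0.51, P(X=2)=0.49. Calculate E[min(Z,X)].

E[min(Z,X)] = Σ_z Σ_x min(z,x) · P(Z=z)P(X=x)
 = 0·0.1938 + 2·0.1862 + 0·0.1479 + 2·0.1421 + 0·0.1683 + 2·0.1617
 = 0 + 0.3724 + 0 + 0.2842 + 0 + 0.3234
 = 0.98

0.98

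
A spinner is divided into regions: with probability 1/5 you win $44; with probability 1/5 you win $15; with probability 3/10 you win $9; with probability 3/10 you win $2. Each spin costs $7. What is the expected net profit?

E[payout] = 44·1/5 + 15·1/5 + 9·3/10 + 2·3/10
 = 44/5 + 3 + 27/10 + 3/5
 = 151/10
Net = 151/10 - 7 = 81/10

8.1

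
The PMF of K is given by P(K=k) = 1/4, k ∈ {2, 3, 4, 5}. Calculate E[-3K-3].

-13.5

E[-3K-3] = Σ (-3k-3)·P(K=k)
 = (-9)·1/4 + (-12)·1/4 + (-15)·1/4 + (-18)·1/4
 = (-9/4) + (-3) + (-15/4) + (-9/2)
 = -27/2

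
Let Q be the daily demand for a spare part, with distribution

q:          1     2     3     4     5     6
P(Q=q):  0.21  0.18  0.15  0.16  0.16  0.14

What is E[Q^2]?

13.88

E[Q^2] = Σ q^2·P(Q=q)
 = 1·0.21 + 4·0.18 + 9·0.15 + 16·0.16 + 25·0.16 + 36·0.14
 = 0.21 + 0.72 + 1.35 + 2.56 + 4 + 5.04
 = 13.88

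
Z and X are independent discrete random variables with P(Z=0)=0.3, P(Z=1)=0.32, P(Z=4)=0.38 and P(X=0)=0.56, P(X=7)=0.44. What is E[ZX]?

E[ZX] = Σ_z Σ_x zx · P(Z=z)P(X=x)
 = 0·0.168 + 0·0.132 + 0·0.1792 + 7·0.1408 + 0·0.2128 + 28·0.1672
 = 0 + 0 + 0 + 0.9856 + 0 + 4.6816
 = 5.6672

5.6672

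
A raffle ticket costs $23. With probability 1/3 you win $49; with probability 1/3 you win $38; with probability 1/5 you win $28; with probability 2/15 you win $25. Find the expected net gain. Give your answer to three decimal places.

E[payout] = 49·1/3 + 38·1/3 + 28·1/5 + 25·2/15
 = 49/3 + 38/3 + 28/5 + 10/3
 = 569/15
Net = 569/15 - 23 = 224/15

14.933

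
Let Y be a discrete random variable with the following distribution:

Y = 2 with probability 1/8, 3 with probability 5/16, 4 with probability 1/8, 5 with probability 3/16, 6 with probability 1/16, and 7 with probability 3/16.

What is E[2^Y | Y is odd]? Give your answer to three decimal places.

P(Y is odd) = 5/16 + 3/16 + 3/16 = 11/16.
E[2^Y | Y is odd] = [8·5/16 + 32·3/16 + 128·3/16] / (11/16)
 = 65/2 / (11/16)
 = 520/11

47.273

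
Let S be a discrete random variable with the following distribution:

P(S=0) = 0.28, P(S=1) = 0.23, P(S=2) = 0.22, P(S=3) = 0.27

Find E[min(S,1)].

0.72

E[min(S,1)] = Σ min(s,1)·P(S=s)
 = 0·0.28 + 1·0.23 + 1·0.22 + 1·0.27
 = 0 + 0.23 + 0.22 + 0.27
 = 0.72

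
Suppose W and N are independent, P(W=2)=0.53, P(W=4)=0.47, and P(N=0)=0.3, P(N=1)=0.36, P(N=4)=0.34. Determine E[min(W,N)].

1.3596

E[min(W,N)] = Σ_w Σ_n min(w,n) · P(W=w)P(N=n)
 = 0·0.159 + 1·0.1908 + 2·0.1802 + 0·0.141 + 1·0.1692 + 4·0.1598
 = 0 + 0.1908 + 0.3604 + 0 + 0.1692 + 0.6392
 = 1.3596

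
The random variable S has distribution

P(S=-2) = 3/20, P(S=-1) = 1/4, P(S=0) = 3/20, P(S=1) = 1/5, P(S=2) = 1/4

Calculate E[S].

E[S] = Σ s·P(S=s)
 = (-2)·3/20 + (-1)·1/4 + 0·3/20 + 1·1/5 + 2·1/4
 = (-3/10) + (-1/4) + 0 + 1/5 + 1/2
 = 3/20

0.15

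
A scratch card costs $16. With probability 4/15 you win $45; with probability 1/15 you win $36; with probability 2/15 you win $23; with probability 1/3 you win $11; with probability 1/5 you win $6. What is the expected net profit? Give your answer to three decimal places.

E[payout] = 45·4/15 + 36·1/15 + 23·2/15 + 11·1/3 + 6·1/5
 = 12 + 12/5 + 46/15 + 11/3 + 6/5
 = 67/3
Net = 67/3 - 16 = 19/3

6.333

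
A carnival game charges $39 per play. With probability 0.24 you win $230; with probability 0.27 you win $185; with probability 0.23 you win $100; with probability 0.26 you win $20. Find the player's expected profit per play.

94.35

E[payout] = 230·0.24 + 185·0.27 + 100·0.23 + 20·0.26
 = 55.2 + 49.95 + 23 + 5.2
 = 133.35
Net = 133.35 - 39 = 94.35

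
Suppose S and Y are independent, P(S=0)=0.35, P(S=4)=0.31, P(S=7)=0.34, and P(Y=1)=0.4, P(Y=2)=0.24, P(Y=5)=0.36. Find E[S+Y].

E[S+Y] = Σ_s Σ_y (s+y) · P(S=s)P(Y=y)
 = 1·0.14 + 2·0.084 + 5·0.126 + 5·0.124 + 6·0.0744 + 9·0.1116 + 8·0.136 + 9·0.0816 + 12·0.1224
 = 0.14 + 0.168 + 0.63 + 0.62 + 0.4464 + 1.0044 + 1.088 + 0.7344 + 1.4688
 = 6.3

6.3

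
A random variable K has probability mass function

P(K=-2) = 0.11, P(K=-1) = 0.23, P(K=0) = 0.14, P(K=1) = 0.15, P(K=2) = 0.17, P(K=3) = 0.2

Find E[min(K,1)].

E[min(K,1)] = Σ min(k,1)·P(K=k)
 = (-2)·0.11 + (-1)·0.23 + 0·0.14 + 1·0.15 + 1·0.17 + 1·0.2
 = (-0.22) + (-0.23) + 0 + 0.15 + 0.17 + 0.2
 = 0.07

0.07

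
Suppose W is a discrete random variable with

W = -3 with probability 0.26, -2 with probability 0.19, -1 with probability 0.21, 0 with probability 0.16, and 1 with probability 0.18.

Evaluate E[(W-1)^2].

6.87

E[(W-1)^2] = Σ (w-1)^2·P(W=w)
 = 16·0.26 + 9·0.19 + 4·0.21 + 1·0.16 + 0·0.18
 = 4.16 + 1.71 + 0.84 + 0.16 + 0
 = 6.87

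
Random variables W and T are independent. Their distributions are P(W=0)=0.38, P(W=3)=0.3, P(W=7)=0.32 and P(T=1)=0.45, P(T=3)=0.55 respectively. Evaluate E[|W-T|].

2.636

E[|W-T|] = Σ_w Σ_t |w-t| · P(W=w)P(T=t)
 = 1·0.171 + 3·0.209 + 2·0.135 + 0·0.165 + 6·0.144 + 4·0.176
 = 0.171 + 0.627 + 0.27 + 0 + 0.864 + 0.704
 = 2.636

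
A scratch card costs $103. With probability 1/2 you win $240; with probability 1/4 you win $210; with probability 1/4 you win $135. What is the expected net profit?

E[payout] = 240·1/2 + 210·1/4 + 135·1/4
 = 120 + 105/2 + 135/4
 = 825/4
Net = 825/4 - 103 = 413/4

103.25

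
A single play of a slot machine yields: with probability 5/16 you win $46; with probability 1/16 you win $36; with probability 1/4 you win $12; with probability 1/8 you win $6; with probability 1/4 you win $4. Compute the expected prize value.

E[payout] = 46·5/16 + 36·1/16 + 12·1/4 + 6·1/8 + 4·1/4
 = 115/8 + 9/4 + 3 + 3/4 + 1
 = 171/8

21.375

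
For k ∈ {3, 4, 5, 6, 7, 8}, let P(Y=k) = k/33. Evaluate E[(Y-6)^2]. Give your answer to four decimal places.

E[(Y-6)^2] = Σ (y-6)^2·P(Y=y)
 = 9·1/11 + 4·4/33 + 1·5/33 + 0·2/11 + 1·7/33 + 4·8/33
 = 9/11 + 16/33 + 5/33 + 0 + 7/33 + 32/33
 = 29/11

2.6364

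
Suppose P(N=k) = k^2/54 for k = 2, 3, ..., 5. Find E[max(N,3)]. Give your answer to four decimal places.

E[max(N,3)] = Σ max(n,3)·P(N=n)
 = 3·2/27 + 3·1/6 + 4·8/27 + 5·25/54
 = 2/9 + 1/2 + 32/27 + 125/54
 = 38/9

4.2222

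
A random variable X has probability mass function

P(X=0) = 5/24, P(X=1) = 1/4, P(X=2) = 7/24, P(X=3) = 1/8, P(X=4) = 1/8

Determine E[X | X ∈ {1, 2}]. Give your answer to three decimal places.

P(X ∈ {1, 2}) = 1/4 + 7/24 = 13/24.
E[X | X ∈ {1, 2}] = [1·1/4 + 2·7/24] / (13/24)
 = 5/6 / (13/24)
 = 20/13

1.538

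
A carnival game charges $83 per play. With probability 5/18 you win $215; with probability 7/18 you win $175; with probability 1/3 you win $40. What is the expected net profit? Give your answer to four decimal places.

E[payout] = 215·5/18 + 175·7/18 + 40·1/3
 = 1075/18 + 1225/18 + 40/3
 = 1270/9
Net = 1270/9 - 83 = 523/9

58.1111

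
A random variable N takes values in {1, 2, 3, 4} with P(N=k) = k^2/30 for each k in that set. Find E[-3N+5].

-5

E[-3N+5] = Σ (-3n+5)·P(N=n)
 = 2·1/30 + (-1)·2/15 + (-4)·3/10 + (-7)·8/15
 = 1/15 + (-2/15) + (-6/5) + (-56/15)
 = -5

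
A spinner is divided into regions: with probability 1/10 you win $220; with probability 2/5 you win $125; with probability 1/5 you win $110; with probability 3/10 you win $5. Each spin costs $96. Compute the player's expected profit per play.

-0.5

E[payout] = 220·1/10 + 125·2/5 + 110·1/5 + 5·3/10
 = 22 + 50 + 22 + 3/2
 = 191/2
Net = 191/2 - 96 = -1/2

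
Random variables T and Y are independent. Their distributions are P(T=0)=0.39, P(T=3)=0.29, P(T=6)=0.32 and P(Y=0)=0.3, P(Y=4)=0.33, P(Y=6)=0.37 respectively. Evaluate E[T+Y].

E[T+Y] = Σ_t Σ_y (t+y) · P(T=t)P(Y=y)
 = 0·0.117 + 4·0.1287 + 6·0.1443 + 3·0.087 + 7·0.0957 + 9·0.1073 + 6·0.096 + 10·0.1056 + 12·0.1184
 = 0 + 0.5148 + 0.8658 + 0.261 + 0.6699 + 0.9657 + 0.576 + 1.056 + 1.4208
 = 6.33

6.33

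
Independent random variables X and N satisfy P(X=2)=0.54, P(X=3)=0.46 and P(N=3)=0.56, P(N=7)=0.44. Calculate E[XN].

11.7096

E[XN] = Σ_x Σ_n xn · P(X=x)P(N=n)
 = 6·0.3024 + 14·0.2376 + 9·0.2576 + 21·0.2024
 = 1.8144 + 3.3264 + 2.3184 + 4.2504
 = 11.7096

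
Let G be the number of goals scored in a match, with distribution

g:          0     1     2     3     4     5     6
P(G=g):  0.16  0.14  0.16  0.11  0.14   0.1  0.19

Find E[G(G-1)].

10.36

E[G(G-1)] = Σ g(g-1)·P(G=g)
 = 0·0.16 + 0·0.14 + 2·0.16 + 6·0.11 + 12·0.14 + 20·0.1 + 30·0.19
 = 0 + 0 + 0.32 + 0.66 + 1.68 + 2 + 5.7
 = 10.36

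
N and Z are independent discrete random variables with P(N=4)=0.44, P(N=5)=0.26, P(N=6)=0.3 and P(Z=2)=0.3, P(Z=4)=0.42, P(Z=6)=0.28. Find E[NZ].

19.2456

E[NZ] = Σ_n Σ_z nz · P(N=n)P(Z=z)
 = 8·0.132 + 16·0.1848 + 24·0.1232 + 10·0.078 + 20·0.1092 + 30·0.0728 + 12·0.09 + 24·0.126 + 36·0.084
 = 1.056 + 2.9568 + 2.9568 + 0.78 + 2.184 + 2.184 + 1.08 + 3.024 + 3.024
 = 19.2456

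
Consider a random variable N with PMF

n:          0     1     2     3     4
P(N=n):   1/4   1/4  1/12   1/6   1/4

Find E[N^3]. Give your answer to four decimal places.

21.4167

E[N^3] = Σ n^3·P(N=n)
 = 0·1/4 + 1·1/4 + 8·1/12 + 27·1/6 + 64·1/4
 = 0 + 1/4 + 2/3 + 9/2 + 16
 = 257/12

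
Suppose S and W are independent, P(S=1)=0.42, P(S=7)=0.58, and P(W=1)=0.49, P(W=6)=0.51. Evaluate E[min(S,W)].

2.479

E[min(S,W)] = Σ_s Σ_w min(s,w) · P(S=s)P(W=w)
 = 1·0.2058 + 1·0.2142 + 1·0.2842 + 6·0.2958
 = 0.2058 + 0.2142 + 0.2842 + 1.7748
 = 2.479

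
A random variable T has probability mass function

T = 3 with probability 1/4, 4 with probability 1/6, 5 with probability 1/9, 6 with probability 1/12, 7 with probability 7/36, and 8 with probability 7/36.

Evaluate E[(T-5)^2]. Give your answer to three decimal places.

E[(T-5)^2] = Σ (t-5)^2·P(T=t)
 = 4·1/4 + 1·1/6 + 0·1/9 + 1·1/12 + 4·7/36 + 9·7/36
 = 1 + 1/6 + 0 + 1/12 + 7/9 + 7/4
 = 34/9

3.778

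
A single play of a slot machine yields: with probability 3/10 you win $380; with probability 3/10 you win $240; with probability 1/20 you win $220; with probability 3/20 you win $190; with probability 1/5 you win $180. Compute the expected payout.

E[payout] = 380·3/10 + 240·3/10 + 220·1/20 + 190·3/20 + 180·1/5
 = 114 + 72 + 11 + 57/2 + 36
 = 523/2

261.5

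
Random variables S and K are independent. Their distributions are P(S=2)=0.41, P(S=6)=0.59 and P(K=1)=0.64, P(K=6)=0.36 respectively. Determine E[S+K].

7.16

E[S+K] = Σ_s Σ_k (s+k) · P(S=s)P(K=k)
 = 3·0.2624 + 8·0.1476 + 7·0.3776 + 12·0.2124
 = 0.7872 + 1.1808 + 2.6432 + 2.5488
 = 7.16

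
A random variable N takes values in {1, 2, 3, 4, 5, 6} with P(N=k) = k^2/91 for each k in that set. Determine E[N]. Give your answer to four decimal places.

E[N] = Σ n·P(N=n)
 = 1·1/91 + 2·4/91 + 3·9/91 + 4·16/91 + 5·25/91 + 6·36/91
 = 1/91 + 8/91 + 27/91 + 64/91 + 125/91 + 216/91
 = 63/13

4.8462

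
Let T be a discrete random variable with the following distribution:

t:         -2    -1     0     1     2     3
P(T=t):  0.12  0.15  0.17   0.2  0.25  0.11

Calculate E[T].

E[T] = Σ t·P(T=t)
 = (-2)·0.12 + (-1)·0.15 + 0·0.17 + 1·0.2 + 2·0.25 + 3·0.11
 = (-0.24) + (-0.15) + 0 + 0.2 + 0.5 + 0.33
 = 0.64

0.64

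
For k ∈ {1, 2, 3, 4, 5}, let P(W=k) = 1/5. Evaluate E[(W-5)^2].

6

E[(W-5)^2] = Σ (w-5)^2·P(W=w)
 = 16·1/5 + 9·1/5 + 4·1/5 + 1·1/5 + 0·1/5
 = 16/5 + 9/5 + 4/5 + 1/5 + 0
 = 6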